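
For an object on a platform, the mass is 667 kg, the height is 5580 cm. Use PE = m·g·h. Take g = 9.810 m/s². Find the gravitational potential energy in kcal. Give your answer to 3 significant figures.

Directly: PE = mgh.
m = 667 kg; h = 5580 cm = 55.80 m; g = 9.810 m/s².
PE = 3.651×10^5 J
3.651×10^5 J × (1 kcal / 4184 J) = 87.26 kcal

87.3 kcal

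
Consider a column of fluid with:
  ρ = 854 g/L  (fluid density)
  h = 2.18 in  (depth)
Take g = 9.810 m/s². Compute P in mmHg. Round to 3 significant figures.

P is given directly by: P = ρgh.
ρ = 854 g/L = 854.0 kg/m³; h = 2.18 in = 0.05537 m; g = 9.810 m/s².
P = 463.9 Pa
463.9 Pa × (1 mmHg / 133.3 Pa) = 3.479 mmHg

3.48 mmHg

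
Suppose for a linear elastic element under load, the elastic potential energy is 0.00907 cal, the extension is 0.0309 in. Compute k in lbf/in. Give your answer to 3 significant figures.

Rearranging: k = 2U/x².
U = 0.00907 cal = 0.03795 J; x = 0.0309 in = 7.849×10^-4 m.
k = 1.232×10^5 N/m
1.232×10^5 N/m × (1 lbf/in / 175.1 N/m) = 703.5 lbf/in

704 lbf/in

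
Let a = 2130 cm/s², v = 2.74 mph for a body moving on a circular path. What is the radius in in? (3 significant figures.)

2.77 in

Solving a = v²/r for r: r = v²/a.
a = 2130 cm/s² = 21.30 m/s²; v = 2.74 mph = 1.225 m/s.
r = 0.07044 m
0.07044 m × (1 in / 0.02540 m) = 2.773 in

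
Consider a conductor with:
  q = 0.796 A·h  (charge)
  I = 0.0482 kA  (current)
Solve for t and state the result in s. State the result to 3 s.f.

59.5 s

Rearranging: t = q/I.
q = 0.796 A·h = 2866 C; I = 0.0482 kA = 48.20 A.
t = 59.45 s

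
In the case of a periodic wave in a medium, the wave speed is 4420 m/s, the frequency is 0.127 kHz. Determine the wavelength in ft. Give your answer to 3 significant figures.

114 ft

Solving v = f·λ for λ: λ = v/f.
v = 4420 m/s; f = 0.127 kHz = 127.0 Hz.
λ = 34.80 m
34.80 m × (1 ft / 0.3048 m) = 114.2 ft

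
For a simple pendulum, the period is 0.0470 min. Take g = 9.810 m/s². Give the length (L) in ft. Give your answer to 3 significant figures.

6.48 ft

Rearranging: L = g·(T/2π)².
T = 0.0470 min = 2.820 s; g = 9.810 m/s².
L = 1.976 m
1.976 m × (1 ft / 0.3048 m) = 6.483 ft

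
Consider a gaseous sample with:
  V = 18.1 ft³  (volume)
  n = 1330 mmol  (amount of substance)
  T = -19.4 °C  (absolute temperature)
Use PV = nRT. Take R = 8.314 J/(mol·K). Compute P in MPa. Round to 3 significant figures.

0.00547 MPa

Directly: P = nRT/V.
V = 18.1 ft³ = 0.5125 m³; n = 1330 mmol = 1.330 mol; T = -19.4 °C = 253.7 K; R = 8.314 J/(mol·K).
P = 5474 Pa
5474 Pa × (1 MPa / 1.000×10^6 Pa) = 0.005474 MPa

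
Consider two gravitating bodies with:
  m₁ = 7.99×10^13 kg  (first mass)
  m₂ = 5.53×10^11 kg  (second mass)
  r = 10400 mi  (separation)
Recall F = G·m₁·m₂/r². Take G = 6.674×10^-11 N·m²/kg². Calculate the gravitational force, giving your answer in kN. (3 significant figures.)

Directly: F = Gm₁m₂/r².
m₁ = 7.99×10^13 kg; m₂ = 5.53×10^11 kg; r = 10400 mi = 1.674×10^7 m; G = 6.674×10^-11 N·m²/kg².
F = 10.53 N
10.53 N × (1 kN / 1000 N) = 0.01053 kN

0.0105 kN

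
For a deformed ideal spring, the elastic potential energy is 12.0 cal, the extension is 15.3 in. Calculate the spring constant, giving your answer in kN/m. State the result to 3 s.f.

Solving U = ½k·x² for k: k = 2U/x².
U = 12.0 cal = 50.21 J; x = 15.3 in = 0.3886 m.
k = 664.9 N/m
664.9 N/m × (1 kN/m / 1000 N/m) = 0.6649 kN/m

0.665 kN/m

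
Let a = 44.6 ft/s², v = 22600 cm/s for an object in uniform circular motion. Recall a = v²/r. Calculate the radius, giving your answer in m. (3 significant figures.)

3760 m

Rearranging: r = v²/a.
a = 44.6 ft/s² = 13.59 m/s²; v = 22600 cm/s = 226.0 m/s.
r = 3757 m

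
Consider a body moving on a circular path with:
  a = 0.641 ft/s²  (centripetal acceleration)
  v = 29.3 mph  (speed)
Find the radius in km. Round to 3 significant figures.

0.878 km

Solving a = v²/r for r: r = v²/a.
a = 0.641 ft/s² = 0.1954 m/s²; v = 29.3 mph = 13.10 m/s.
r = 878.1 m
878.1 m × (1 km / 1000 m) = 0.8781 km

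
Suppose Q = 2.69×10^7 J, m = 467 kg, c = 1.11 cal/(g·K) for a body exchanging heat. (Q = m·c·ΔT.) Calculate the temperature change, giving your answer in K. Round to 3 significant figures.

Solving Q = m·c·ΔT for ΔT: ΔT = Q/(m·c).
Q = 2.69×10^7 J; m = 467 kg; c = 1.11 cal/(g·K) = 4644 J/(kg·K).
ΔT = 12.40 K

12.4 K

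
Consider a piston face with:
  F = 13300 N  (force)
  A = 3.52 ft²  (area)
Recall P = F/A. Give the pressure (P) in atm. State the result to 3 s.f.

0.401 atm

Directly: P = F/A.
F = 13300 N; A = 3.52 ft² = 0.3270 m².
P = 40670 Pa  (the unit combination reduces to kg/(m·s²) = Pa)
40670 Pa × (1 atm / 1.013×10^5 Pa) = 0.4014 atm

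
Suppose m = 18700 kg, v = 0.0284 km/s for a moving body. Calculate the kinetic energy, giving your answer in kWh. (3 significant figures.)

KE is given directly by: KE = ½mv².
m = 18700 kg; v = 0.0284 km/s = 28.40 m/s.
KE = 7.541×10^6 J
7.541×10^6 J × (1 kWh / 3.600×10^6 J) = 2.095 kWh

2.09 kWh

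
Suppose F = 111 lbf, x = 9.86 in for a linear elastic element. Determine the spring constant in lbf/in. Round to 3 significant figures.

11.3 lbf/in

Rearranging F = k·x for k: k = F/x.
F = 111 lbf = 493.8 N; x = 9.86 in = 0.2504 m.
k = 1972 N/m
1972 N/m × (1 lbf/in / 175.1 N/m) = 11.26 lbf/in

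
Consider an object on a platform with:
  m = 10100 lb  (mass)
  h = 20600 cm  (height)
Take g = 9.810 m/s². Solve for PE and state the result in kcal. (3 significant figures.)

Directly: PE = mgh.
m = 10100 lb = 4581 kg; h = 20600 cm = 206.0 m; g = 9.810 m/s².
PE = 9.258×10^6 J  (the unit combination reduces to kg·m²/s² = J)
9.258×10^6 J × (1 kcal / 4184 J) = 2213 kcal

2210 kcal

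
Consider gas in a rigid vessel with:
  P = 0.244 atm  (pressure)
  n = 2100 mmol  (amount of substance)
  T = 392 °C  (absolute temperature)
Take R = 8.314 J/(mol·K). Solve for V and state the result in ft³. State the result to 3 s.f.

Rearranging PV = nRT for V: V = nRT/P.
P = 0.244 atm = 24723 Pa; n = 2100 mmol = 2.100 mol; T = 392 °C = 665.1 K; R = 8.314 J/(mol·K).
V = 0.4697 m³
0.4697 m³ × (1 ft³ / 0.02832 m³) = 16.59 ft³

16.6 ft³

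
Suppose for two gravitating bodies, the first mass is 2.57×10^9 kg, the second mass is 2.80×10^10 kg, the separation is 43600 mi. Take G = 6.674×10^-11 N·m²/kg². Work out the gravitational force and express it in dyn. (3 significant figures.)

0.0975 dyn

From Newton's law of gravitation: F = Gm₁m₂/r².
m₁ = 2.57×10^9 kg; m₂ = 2.80×10^10 kg; r = 43600 mi = 7.017×10^7 m; G = 6.674×10^-11 N·m²/kg².
F = 9.755×10^-7 N
9.755×10^-7 N × (1 dyn / 1.000×10^-5 N) = 0.09755 dyn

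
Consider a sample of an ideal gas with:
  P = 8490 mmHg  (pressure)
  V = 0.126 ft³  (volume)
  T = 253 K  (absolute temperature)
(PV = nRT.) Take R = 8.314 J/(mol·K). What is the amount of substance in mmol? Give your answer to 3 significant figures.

From the ideal-gas law: n = PV/(RT).
P = 8490 mmHg = 1.132×10^6 Pa; V = 0.126 ft³ = 0.003568 m³; T = 253 K; R = 8.314 J/(mol·K).
n = 1.920 mol
1.920 mol × (1 mmol / 0.001000 mol) = 1920 mmol

1920 mmol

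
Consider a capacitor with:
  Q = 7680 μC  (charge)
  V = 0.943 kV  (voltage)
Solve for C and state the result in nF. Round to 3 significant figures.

8140 nF

Directly: C = Q/V.
Q = 7680 μC = 0.007680 C; V = 0.943 kV = 943.0 V.
C = 8.144×10^-6 F
8.144×10^-6 F × (1 nF / 1.000×10^-9 F) = 8144 nF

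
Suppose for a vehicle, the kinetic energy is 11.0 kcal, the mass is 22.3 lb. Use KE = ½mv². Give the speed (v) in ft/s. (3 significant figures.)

313 ft/s

Rearranging KE = ½mv² for v: v = √(2·KE/m).
KE = 11.0 kcal = 46024 J; m = 22.3 lb = 10.12 kg.
v = 95.39 m/s
95.39 m/s × (1 ft/s / 0.3048 m/s) = 313.0 ft/s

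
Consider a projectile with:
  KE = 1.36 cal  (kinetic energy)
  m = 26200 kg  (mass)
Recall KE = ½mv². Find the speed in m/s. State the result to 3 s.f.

0.0208 m/s

Solving KE = ½mv² for v: v = √(2·KE/m).
KE = 1.36 cal = 5.690 J; m = 26200 kg.
v = 0.02084 m/s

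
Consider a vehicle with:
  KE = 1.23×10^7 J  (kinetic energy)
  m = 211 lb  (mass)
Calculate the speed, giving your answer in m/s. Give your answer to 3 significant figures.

Solving KE = ½mv² for v: v = √(2·KE/m).
KE = 1.23×10^7 J; m = 211 lb = 95.71 kg.
v = 507.0 m/s

507 m/s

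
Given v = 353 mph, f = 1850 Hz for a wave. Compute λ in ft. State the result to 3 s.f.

0.280 ft

Solving v = f·λ for λ: λ = v/f.
v = 353 mph = 157.8 m/s; f = 1850 Hz.
λ = 0.08530 m
0.08530 m × (1 ft / 0.3048 m) = 0.2799 ft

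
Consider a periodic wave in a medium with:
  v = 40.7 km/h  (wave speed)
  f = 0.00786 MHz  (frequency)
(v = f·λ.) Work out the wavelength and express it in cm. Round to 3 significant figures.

Rearranging: λ = v/f.
v = 40.7 km/h = 11.31 m/s; f = 0.00786 MHz = 7860 Hz.
λ = 0.001438 m
0.001438 m × (1 cm / 0.01000 m) = 0.1438 cm

0.144 cm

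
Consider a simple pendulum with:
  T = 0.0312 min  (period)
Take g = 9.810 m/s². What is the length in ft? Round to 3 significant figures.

Rearranging T = 2π√(L/g) for L: L = g·(T/2π)².
T = 0.0312 min = 1.872 s; g = 9.810 m/s².
L = 0.8708 m
0.8708 m × (1 ft / 0.3048 m) = 2.857 ft

2.86 ft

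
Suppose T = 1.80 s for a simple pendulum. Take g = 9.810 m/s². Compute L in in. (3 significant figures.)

31.7 in

Rearranging: L = g·(T/2π)².
T = 1.80 s; g = 9.810 m/s².
L = 0.8051 m
0.8051 m × (1 in / 0.02540 m) = 31.70 in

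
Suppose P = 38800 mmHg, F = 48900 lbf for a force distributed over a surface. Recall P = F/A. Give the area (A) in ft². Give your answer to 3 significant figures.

Solving P = F/A for A: A = F/P.
P = 38800 mmHg = 5.173×10^6 Pa; F = 48900 lbf = 2.175×10^5 N.
A = 0.04205 m²
0.04205 m² × (1 ft² / 0.09290 m²) = 0.4526 ft²

0.453 ft²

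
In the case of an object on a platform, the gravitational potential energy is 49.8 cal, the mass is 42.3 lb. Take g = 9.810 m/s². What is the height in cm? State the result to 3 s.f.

111 cm

Rearranging: h = PE/(m·g).
PE = 49.8 cal = 208.4 J; m = 42.3 lb = 19.19 kg; g = 9.810 m/s².
h = 1.107 m
1.107 m × (1 cm / 0.01000 m) = 110.7 cm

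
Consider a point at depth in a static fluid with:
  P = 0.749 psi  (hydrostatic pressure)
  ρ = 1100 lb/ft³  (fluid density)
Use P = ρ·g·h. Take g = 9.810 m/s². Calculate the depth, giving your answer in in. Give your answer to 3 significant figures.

1.18 in

Rearranging: h = P/(ρ·g).
P = 0.749 psi = 5164 Pa; ρ = 1100 lb/ft³ = 17620 kg/m³; g = 9.810 m/s².
h = 0.02988 m
0.02988 m × (1 in / 0.02540 m) = 1.176 in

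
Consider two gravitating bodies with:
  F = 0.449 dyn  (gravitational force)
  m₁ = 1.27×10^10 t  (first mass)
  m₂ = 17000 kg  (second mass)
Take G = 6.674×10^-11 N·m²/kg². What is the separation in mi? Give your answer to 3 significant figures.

1110 mi

From Newton's law of gravitation: r = √(G·m₁m₂/F).
F = 0.449 dyn = 4.490×10^-6 N; m₁ = 1.27×10^10 t = 1.270×10^13 kg; m₂ = 17000 kg; G = 6.674×10^-11 N·m²/kg².
r = 1.791×10^6 m
1.791×10^6 m × (1 mi / 1609 m) = 1113 mi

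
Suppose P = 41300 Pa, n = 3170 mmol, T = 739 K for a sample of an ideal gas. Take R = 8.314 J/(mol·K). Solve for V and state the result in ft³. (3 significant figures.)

Solving PV = nRT for V: V = nRT/P.
P = 41300 Pa; n = 3170 mmol = 3.170 mol; T = 739 K; R = 8.314 J/(mol·K).
V = 0.4716 m³
0.4716 m³ × (1 ft³ / 0.02832 m³) = 16.65 ft³

16.7 ft³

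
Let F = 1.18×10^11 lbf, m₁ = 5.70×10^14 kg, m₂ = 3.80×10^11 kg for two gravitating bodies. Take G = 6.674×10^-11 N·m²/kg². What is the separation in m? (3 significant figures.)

From Newton's law of gravitation: r = √(G·m₁m₂/F).
F = 1.18×10^11 lbf = 5.249×10^11 N; m₁ = 5.70×10^14 kg; m₂ = 3.80×10^11 kg; G = 6.674×10^-11 N·m²/kg².
r = 166.0 m

166 m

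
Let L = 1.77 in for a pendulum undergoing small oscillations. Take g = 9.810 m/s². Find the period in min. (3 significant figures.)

0.00709 min

Directly: T = 2π√(L/g).
L = 1.77 in = 0.04496 m; g = 9.810 m/s².
T = 0.4254 s
0.4254 s × (1 min / 60.00 s) = 0.007089 min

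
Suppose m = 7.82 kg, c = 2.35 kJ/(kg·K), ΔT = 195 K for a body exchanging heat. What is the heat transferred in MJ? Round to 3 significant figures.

3.58 MJ

Q is given directly by: Q = mcΔT.
m = 7.82 kg; c = 2.35 kJ/(kg·K) = 2350 J/(kg·K); ΔT = 195 K.
Q = 3.584×10^6 J
3.584×10^6 J × (1 MJ / 1.000×10^6 J) = 3.584 MJ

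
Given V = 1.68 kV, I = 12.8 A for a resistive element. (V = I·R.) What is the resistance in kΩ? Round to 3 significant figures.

Rearranging: R = V/I.
V = 1.68 kV = 1680 V; I = 12.8 A.
R = 131.2 Ω
131.2 Ω × (1 kΩ / 1000 Ω) = 0.1313 kΩ

0.131 kΩ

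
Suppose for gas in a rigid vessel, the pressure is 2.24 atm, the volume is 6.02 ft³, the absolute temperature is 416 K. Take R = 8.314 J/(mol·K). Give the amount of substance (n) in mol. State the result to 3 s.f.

11.2 mol

Rearranging: n = PV/(RT).
P = 2.24 atm = 2.270×10^5 Pa; V = 6.02 ft³ = 0.1705 m³; T = 416 K; R = 8.314 J/(mol·K).
n = 11.19 mol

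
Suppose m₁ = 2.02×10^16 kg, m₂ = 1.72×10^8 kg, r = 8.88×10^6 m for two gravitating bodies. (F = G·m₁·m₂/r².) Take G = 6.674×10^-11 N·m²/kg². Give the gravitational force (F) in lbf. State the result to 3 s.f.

0.661 lbf

From Newton's law of gravitation: F = Gm₁m₂/r².
m₁ = 2.02×10^16 kg; m₂ = 1.72×10^8 kg; r = 8.88×10^6 m; G = 6.674×10^-11 N·m²/kg².
F = 2.941 N  (the unit combination reduces to kg·m/s² = N)
2.941 N × (1 lbf / 4.448 N) = 0.6611 lbf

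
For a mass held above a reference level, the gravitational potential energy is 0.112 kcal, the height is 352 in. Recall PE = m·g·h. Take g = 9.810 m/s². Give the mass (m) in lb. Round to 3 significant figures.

Solving PE = m·g·h for m: m = PE/(g·h).
PE = 0.112 kcal = 468.6 J; h = 352 in = 8.941 m; g = 9.810 m/s².
m = 5.343 kg
5.343 kg × (1 lb / 0.4536 kg) = 11.78 lb

11.8 lb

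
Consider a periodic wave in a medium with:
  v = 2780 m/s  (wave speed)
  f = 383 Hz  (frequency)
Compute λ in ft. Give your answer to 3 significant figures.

23.8 ft

Rearranging v = f·λ for λ: λ = v/f.
v = 2780 m/s; f = 383 Hz.
λ = 7.258 m
7.258 m × (1 ft / 0.3048 m) = 23.81 ft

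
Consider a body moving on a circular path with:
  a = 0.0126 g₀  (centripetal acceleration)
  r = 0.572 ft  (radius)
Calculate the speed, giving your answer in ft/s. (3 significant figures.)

Rearranging: v = √(a·r).
a = 0.0126 g₀ = 0.1236 m/s²; r = 0.572 ft = 0.1743 m.
v = 0.1468 m/s
0.1468 m/s × (1 ft/s / 0.3048 m/s) = 0.4815 ft/s

0.482 ft/s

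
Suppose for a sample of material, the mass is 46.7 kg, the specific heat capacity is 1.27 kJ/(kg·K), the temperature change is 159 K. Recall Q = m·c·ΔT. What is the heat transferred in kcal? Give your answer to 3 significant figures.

2250 kcal

Q is given directly by: Q = mcΔT.
m = 46.7 kg; c = 1.27 kJ/(kg·K) = 1270 J/(kg·K); ΔT = 159 K.
Q = 9.430×10^6 J
9.430×10^6 J × (1 kcal / 4184 J) = 2254 kcal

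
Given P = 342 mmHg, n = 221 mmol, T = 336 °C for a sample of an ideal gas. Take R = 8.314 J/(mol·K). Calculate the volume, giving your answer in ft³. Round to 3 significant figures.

Rearranging: V = nRT/P.
P = 342 mmHg = 45596 Pa; n = 221 mmol = 0.2210 mol; T = 336 °C = 609.1 K; R = 8.314 J/(mol·K).
V = 0.02455 m³
0.02455 m³ × (1 ft³ / 0.02832 m³) = 0.8669 ft³

0.867 ft³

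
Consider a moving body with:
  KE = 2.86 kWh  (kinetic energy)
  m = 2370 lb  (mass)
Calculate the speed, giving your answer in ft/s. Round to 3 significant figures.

Rearranging: v = √(2·KE/m).
KE = 2.86 kWh = 1.030×10^7 J; m = 2370 lb = 1075 kg.
v = 138.4 m/s
138.4 m/s × (1 ft/s / 0.3048 m/s) = 454.1 ft/s

454 ft/s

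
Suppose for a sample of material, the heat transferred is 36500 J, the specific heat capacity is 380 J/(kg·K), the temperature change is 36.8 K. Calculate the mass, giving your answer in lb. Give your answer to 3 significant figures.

Rearranging: m = Q/(c·ΔT).
Q = 36500 J; c = 380 J/(kg·K); ΔT = 36.8 K.
m = 2.610 kg
2.610 kg × (1 lb / 0.4536 kg) = 5.754 lb

5.75 lb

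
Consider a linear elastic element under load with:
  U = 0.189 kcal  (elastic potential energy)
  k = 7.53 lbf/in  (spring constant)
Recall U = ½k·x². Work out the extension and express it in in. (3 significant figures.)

Solving U = ½k·x² for x: x = √(2U/k).
U = 0.189 kcal = 790.8 J; k = 7.53 lbf/in = 1319 N/m.
x = 1.095 m
1.095 m × (1 in / 0.02540 m) = 43.12 in

43.1 in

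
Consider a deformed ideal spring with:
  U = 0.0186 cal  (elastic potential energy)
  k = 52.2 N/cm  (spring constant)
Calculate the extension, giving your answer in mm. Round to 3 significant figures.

Solving U = ½k·x² for x: x = √(2U/k).
U = 0.0186 cal = 0.07782 J; k = 52.2 N/cm = 5220 N/m.
x = 0.005460 m
0.005460 m × (1 mm / 0.001000 m) = 5.460 mm

5.46 mm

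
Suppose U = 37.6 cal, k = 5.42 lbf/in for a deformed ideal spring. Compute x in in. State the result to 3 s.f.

22.7 in

Rearranging U = ½k·x² for x: x = √(2U/k).
U = 37.6 cal = 157.3 J; k = 5.42 lbf/in = 949.2 N/m.
x = 0.5757 m
0.5757 m × (1 in / 0.02540 m) = 22.67 in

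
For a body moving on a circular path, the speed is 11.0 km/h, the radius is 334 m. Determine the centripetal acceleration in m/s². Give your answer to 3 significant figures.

0.0280 m/s²

Directly: a = v²/r.
v = 11.0 km/h = 3.056 m/s; r = 334 m.
a = 0.02795 m/s²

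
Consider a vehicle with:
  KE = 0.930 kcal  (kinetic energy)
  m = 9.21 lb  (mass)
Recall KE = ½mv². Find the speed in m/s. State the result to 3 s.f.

43.2 m/s

Rearranging KE = ½mv² for v: v = √(2·KE/m).
KE = 0.930 kcal = 3891 J; m = 9.21 lb = 4.178 kg.
v = 43.16 m/s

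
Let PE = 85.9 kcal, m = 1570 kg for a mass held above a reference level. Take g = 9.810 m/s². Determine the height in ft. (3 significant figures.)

76.6 ft

Rearranging PE = m·g·h for h: h = PE/(m·g).
PE = 85.9 kcal = 3.594×10^5 J; m = 1570 kg; g = 9.810 m/s².
h = 23.34 m
23.34 m × (1 ft / 0.3048 m) = 76.56 ft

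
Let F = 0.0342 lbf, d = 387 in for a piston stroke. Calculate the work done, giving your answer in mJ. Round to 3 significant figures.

1500 mJ

Directly: W = F·d.
F = 0.0342 lbf = 0.1521 N; d = 387 in = 9.830 m.
W = 1.495 J
1.495 J × (1 mJ / 0.001000 J) = 1495 mJ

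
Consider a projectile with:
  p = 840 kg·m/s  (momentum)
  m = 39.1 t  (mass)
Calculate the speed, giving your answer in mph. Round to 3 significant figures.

0.0481 mph

Rearranging: v = p/m.
p = 840 kg·m/s; m = 39.1 t = 39100 kg.
v = 0.02148 m/s
0.02148 m/s × (1 mph / 0.4470 m/s) = 0.04806 mph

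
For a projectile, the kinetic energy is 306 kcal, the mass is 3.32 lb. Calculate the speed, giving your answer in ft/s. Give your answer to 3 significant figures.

4280 ft/s

Solving KE = ½mv² for v: v = √(2·KE/m).
KE = 306 kcal = 1.280×10^6 J; m = 3.32 lb = 1.506 kg.
v = 1304 m/s
1304 m/s × (1 ft/s / 0.3048 m/s) = 4278 ft/s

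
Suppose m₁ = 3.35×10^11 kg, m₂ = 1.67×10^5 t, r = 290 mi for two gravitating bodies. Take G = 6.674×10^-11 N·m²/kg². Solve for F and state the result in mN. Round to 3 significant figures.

17.1 mN

From Newton's law of gravitation: F = Gm₁m₂/r².
m₁ = 3.35×10^11 kg; m₂ = 1.67×10^5 t = 1.670×10^8 kg; r = 290 mi = 4.667×10^5 m; G = 6.674×10^-11 N·m²/kg².
F = 0.01714 N  (the unit combination reduces to kg·m/s² = N)
0.01714 N × (1 mN / 0.001000 N) = 17.14 mN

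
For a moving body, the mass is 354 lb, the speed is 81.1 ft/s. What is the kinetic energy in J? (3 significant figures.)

49100 J

KE is given directly by: KE = ½mv².
m = 354 lb = 160.6 kg; v = 81.1 ft/s = 24.72 m/s.
KE = 49058 J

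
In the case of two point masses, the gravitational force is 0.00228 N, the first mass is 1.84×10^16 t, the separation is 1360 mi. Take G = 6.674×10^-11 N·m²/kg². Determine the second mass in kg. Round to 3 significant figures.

Rearranging: m₂ = F·r²/(G·m₁).
F = 0.00228 N; m₁ = 1.84×10^16 t = 1.840×10^19 kg; r = 1360 mi = 2.189×10^6 m; G = 6.674×10^-11 N·m²/kg².
m₂ = 8.894 kg

8.89 kg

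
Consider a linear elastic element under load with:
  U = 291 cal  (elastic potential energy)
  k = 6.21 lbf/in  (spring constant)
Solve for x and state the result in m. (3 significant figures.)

1.50 m

Rearranging U = ½k·x² for x: x = √(2U/k).
U = 291 cal = 1218 J; k = 6.21 lbf/in = 1088 N/m.
x = 1.496 m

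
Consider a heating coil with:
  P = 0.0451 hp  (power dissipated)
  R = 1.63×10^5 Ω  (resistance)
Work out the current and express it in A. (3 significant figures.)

Rearranging: I = √(P/R).
P = 0.0451 hp = 33.63 W; R = 1.63×10^5 Ω.
I = 0.01436 A

0.0144 A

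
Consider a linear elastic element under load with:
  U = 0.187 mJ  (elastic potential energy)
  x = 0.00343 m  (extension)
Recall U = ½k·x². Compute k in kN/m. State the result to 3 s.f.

Rearranging: k = 2U/x².
U = 0.187 mJ = 1.870×10^-4 J; x = 0.00343 m.
k = 31.79 N/m
31.79 N/m × (1 kN/m / 1000 N/m) = 0.03179 kN/m

0.0318 kN/m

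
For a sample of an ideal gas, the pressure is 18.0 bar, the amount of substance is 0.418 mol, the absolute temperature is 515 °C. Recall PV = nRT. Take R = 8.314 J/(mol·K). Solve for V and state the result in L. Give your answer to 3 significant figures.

From the ideal-gas law: V = nRT/P.
P = 18.0 bar = 1.800×10^6 Pa; n = 0.418 mol; T = 515 °C = 788.1 K; R = 8.314 J/(mol·K).
V = 0.001522 m³
0.001522 m³ × (1 L / 0.001000 m³) = 1.522 L

1.52 L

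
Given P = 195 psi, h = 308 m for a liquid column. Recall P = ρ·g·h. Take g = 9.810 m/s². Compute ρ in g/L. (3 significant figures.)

Solving P = ρ·g·h for ρ: ρ = P/(g·h).
P = 195 psi = 1.344×10^6 Pa; h = 308 m; g = 9.810 m/s².
ρ = 445.0 kg/m³
Since 1 g/L = 1 kg/m³, 445.0 g/L.

445 g/L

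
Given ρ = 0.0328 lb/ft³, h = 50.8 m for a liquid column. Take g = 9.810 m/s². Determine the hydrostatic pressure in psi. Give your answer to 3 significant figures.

0.0380 psi

Directly: P = ρgh.
ρ = 0.0328 lb/ft³ = 0.5254 kg/m³; h = 50.8 m; g = 9.810 m/s².
P = 261.8 Pa
261.8 Pa × (1 psi / 6895 Pa) = 0.03798 psi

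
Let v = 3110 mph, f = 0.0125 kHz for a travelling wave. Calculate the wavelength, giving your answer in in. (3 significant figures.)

4380 in

Rearranging: λ = v/f.
v = 3110 mph = 1390 m/s; f = 0.0125 kHz = 12.50 Hz.
λ = 111.2 m
111.2 m × (1 in / 0.02540 m) = 4379 in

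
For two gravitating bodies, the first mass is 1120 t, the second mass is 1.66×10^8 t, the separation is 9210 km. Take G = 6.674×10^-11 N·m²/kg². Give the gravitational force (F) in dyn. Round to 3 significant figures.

From Newton's law of gravitation: F = Gm₁m₂/r².
m₁ = 1120 t = 1.120×10^6 kg; m₂ = 1.66×10^8 t = 1.660×10^11 kg; r = 9210 km = 9.210×10^6 m; G = 6.674×10^-11 N·m²/kg².
F = 1.463×10^-7 N  (the unit combination reduces to kg·m/s² = N)
1.463×10^-7 N × (1 dyn / 1.000×10^-5 N) = 0.01463 dyn

0.0146 dyn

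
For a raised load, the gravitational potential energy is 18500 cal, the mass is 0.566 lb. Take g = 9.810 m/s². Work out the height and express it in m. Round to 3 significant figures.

Rearranging: h = PE/(m·g).
PE = 18500 cal = 77404 J; m = 0.566 lb = 0.2567 kg; g = 9.810 m/s².
h = 30734 m

30700 m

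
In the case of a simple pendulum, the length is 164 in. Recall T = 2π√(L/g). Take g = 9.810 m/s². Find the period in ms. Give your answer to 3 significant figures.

4090 ms

Directly: T = 2π√(L/g).
L = 164 in = 4.166 m; g = 9.810 m/s².
T = 4.094 s
4.094 s × (1 ms / 0.001000 s) = 4094 ms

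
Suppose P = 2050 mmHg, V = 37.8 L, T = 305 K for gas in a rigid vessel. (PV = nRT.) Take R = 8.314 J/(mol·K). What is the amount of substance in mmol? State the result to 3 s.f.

4070 mmol

From the ideal-gas law: n = PV/(RT).
P = 2050 mmHg = 2.733×10^5 Pa; V = 37.8 L = 0.03780 m³; T = 305 K; R = 8.314 J/(mol·K).
n = 4.074 mol
4.074 mol × (1 mmol / 0.001000 mol) = 4074 mmol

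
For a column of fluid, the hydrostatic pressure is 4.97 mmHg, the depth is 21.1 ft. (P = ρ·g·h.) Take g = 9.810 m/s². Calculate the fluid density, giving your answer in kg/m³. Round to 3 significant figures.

10.5 kg/m³

Rearranging P = ρ·g·h for ρ: ρ = P/(g·h).
P = 4.97 mmHg = 662.6 Pa; h = 21.1 ft = 6.431 m; g = 9.810 m/s².
ρ = 10.50 kg/m³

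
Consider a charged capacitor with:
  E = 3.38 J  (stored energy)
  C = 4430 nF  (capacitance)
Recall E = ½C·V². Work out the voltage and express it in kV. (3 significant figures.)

1.24 kV

Rearranging E = ½C·V² for V: V = √(2E/C).
E = 3.38 J; C = 4430 nF = 4.430×10^-6 F.
V = 1235 V
1235 V × (1 kV / 1000 V) = 1.235 kV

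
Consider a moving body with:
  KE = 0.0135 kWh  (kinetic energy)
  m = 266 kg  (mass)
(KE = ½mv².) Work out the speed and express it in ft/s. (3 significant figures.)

62.7 ft/s

Solving KE = ½mv² for v: v = √(2·KE/m).
KE = 0.0135 kWh = 48600 J; m = 266 kg.
v = 19.12 m/s
19.12 m/s × (1 ft/s / 0.3048 m/s) = 62.72 ft/s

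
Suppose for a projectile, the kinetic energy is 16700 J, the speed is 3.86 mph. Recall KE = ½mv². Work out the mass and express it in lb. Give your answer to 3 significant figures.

24700 lb

Solving KE = ½mv² for m: m = 2·KE/v².
KE = 16700 J; v = 3.86 mph = 1.726 m/s.
m = 11217 kg
11217 kg × (1 lb / 0.4536 kg) = 24729 lb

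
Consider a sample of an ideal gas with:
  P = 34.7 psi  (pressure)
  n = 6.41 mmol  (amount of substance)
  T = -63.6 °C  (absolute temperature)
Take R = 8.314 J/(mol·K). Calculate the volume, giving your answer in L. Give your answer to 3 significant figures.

0.0467 L

From the ideal-gas law: V = nRT/P.
P = 34.7 psi = 2.392×10^5 Pa; n = 6.41 mmol = 0.006410 mol; T = -63.6 °C = 209.5 K; R = 8.314 J/(mol·K).
V = 4.668×10^-5 m³
4.668×10^-5 m³ × (1 L / 0.001000 m³) = 0.04668 L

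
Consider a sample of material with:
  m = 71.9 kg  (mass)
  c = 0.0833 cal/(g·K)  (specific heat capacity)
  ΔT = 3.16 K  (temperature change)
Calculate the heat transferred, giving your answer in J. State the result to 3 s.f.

Directly: Q = mcΔT.
m = 71.9 kg; c = 0.0833 cal/(g·K) = 348.5 J/(kg·K); ΔT = 3.16 K.
Q = 79187 J

79200 J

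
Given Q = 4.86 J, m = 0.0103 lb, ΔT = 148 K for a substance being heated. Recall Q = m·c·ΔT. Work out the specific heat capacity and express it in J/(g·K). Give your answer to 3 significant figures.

0.00703 J/(g·K)

Rearranging Q = m·c·ΔT for c: c = Q/(m·ΔT).
Q = 4.86 J; m = 0.0103 lb = 0.004672 kg; ΔT = 148 K.
c = 7.029 J/(kg·K)
7.029 J/(kg·K) × (1 J/(g·K) / 1000 J/(kg·K)) = 0.007029 J/(g·K)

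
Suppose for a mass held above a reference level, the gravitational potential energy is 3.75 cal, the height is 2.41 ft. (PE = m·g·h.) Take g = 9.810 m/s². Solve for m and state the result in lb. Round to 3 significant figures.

Rearranging: m = PE/(g·h).
PE = 3.75 cal = 15.69 J; h = 2.41 ft = 0.7346 m; g = 9.810 m/s².
m = 2.177 kg
2.177 kg × (1 lb / 0.4536 kg) = 4.800 lb

4.80 lb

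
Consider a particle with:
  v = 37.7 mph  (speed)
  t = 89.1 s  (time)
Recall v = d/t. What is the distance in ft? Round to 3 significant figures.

4930 ft

Solving v = d/t for d: d = v·t.
v = 37.7 mph = 16.85 m/s; t = 89.1 s.
d = 1502 m
1502 m × (1 ft / 0.3048 m) = 4927 ft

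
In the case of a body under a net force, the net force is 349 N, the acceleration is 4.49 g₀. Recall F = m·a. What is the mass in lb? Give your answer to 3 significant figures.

From Newton's second law: m = F/a.
F = 349 N; a = 4.49 g₀ = 44.03 m/s².
m = 7.926 kg
7.926 kg × (1 lb / 0.4536 kg) = 17.47 lb

17.5 lb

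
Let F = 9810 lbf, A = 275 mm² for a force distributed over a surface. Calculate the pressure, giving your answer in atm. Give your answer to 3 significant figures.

Directly: P = F/A.
F = 9810 lbf = 43637 N; A = 275 mm² = 2.750×10^-4 m².
P = 1.587×10^8 Pa  (the unit combination reduces to kg/(m·s²) = Pa)
1.587×10^8 Pa × (1 atm / 1.013×10^5 Pa) = 1566 atm

1570 atm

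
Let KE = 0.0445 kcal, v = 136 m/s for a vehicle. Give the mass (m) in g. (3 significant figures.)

20.1 g

Rearranging KE = ½mv² for m: m = 2·KE/v².
KE = 0.0445 kcal = 186.2 J; v = 136 m/s.
m = 0.02013 kg
0.02013 kg × (1 g / 0.001000 kg) = 20.13 g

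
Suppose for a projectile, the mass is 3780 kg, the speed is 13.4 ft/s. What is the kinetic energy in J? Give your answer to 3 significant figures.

31500 J

KE is given directly by: KE = ½mv².
m = 3780 kg; v = 13.4 ft/s = 4.084 m/s.
KE = 31528 J  (the unit combination reduces to kg·m²/s² = J)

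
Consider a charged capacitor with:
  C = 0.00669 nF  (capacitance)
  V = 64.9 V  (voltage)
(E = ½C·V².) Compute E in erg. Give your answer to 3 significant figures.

0.141 erg

E is given directly by: E = ½CV².
C = 0.00669 nF = 6.690×10^-12 F; V = 64.9 V.
E = 1.409×10^-8 J  (the unit combination reduces to kg·m²/s² = J)
1.409×10^-8 J × (1 erg / 1.000×10^-7 J) = 0.1409 erg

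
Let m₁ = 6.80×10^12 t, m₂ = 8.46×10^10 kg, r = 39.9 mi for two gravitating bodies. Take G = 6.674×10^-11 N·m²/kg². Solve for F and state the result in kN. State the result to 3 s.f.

From Newton's law of gravitation: F = Gm₁m₂/r².
m₁ = 6.80×10^12 t = 6.800×10^15 kg; m₂ = 8.46×10^10 kg; r = 39.9 mi = 64213 m; G = 6.674×10^-11 N·m²/kg².
F = 9.312×10^6 N  (the unit combination reduces to kg·m/s² = N)
9.312×10^6 N × (1 kN / 1000 N) = 9312 kN

9310 kN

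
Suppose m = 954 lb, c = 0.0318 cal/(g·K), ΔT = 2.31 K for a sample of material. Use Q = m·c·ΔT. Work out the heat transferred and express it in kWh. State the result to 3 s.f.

0.0369 kWh

Q is given directly by: Q = mcΔT.
m = 954 lb = 432.7 kg; c = 0.0318 cal/(g·K) = 133.1 J/(kg·K); ΔT = 2.31 K.
Q = 1.330×10^5 J
1.330×10^5 J × (1 kWh / 3.600×10^6 J) = 0.03694 kWh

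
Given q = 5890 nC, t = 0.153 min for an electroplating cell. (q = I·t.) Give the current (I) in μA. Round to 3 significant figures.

Rearranging q = I·t for I: I = q/t.
q = 5890 nC = 5.890×10^-6 C; t = 0.153 min = 9.180 s.
I = 6.416×10^-7 A
6.416×10^-7 A × (1 μA / 1.000×10^-6 A) = 0.6416 μA

0.642 μA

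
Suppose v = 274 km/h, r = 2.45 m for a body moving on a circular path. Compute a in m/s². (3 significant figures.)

2360 m/s²

a is given directly by: a = v²/r.
v = 274 km/h = 76.11 m/s; r = 2.45 m.
a = 2364 m/s²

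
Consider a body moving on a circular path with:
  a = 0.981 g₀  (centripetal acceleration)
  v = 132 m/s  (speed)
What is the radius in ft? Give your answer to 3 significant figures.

Rearranging a = v²/r for r: r = v²/a.
a = 0.981 g₀ = 9.620 m/s²; v = 132 m/s.
r = 1811 m
1811 m × (1 ft / 0.3048 m) = 5942 ft

5940 ft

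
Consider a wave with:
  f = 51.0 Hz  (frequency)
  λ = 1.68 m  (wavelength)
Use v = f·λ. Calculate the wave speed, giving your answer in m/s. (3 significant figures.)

Directly: v = fλ.
f = 51.0 Hz; λ = 1.68 m.
v = 85.68 m/s

85.7 m/s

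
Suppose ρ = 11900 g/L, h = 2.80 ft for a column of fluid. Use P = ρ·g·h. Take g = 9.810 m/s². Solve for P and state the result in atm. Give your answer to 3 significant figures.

0.983 atm

P is given directly by: P = ρgh.
ρ = 11900 g/L = 11900 kg/m³; h = 2.80 ft = 0.8534 m; g = 9.810 m/s².
P = 99630 Pa
99630 Pa × (1 atm / 1.013×10^5 Pa) = 0.9833 atm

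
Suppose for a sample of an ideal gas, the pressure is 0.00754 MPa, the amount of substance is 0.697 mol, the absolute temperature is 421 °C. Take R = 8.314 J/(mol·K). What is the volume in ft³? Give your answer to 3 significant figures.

18.8 ft³

Rearranging PV = nRT for V: V = nRT/P.
P = 0.00754 MPa = 7540 Pa; n = 0.697 mol; T = 421 °C = 694.1 K; R = 8.314 J/(mol·K).
V = 0.5335 m³
0.5335 m³ × (1 ft³ / 0.02832 m³) = 18.84 ft³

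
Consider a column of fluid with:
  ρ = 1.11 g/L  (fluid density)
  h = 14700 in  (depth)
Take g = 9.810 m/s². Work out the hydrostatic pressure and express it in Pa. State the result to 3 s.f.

Directly: P = ρgh.
ρ = 1.11 g/L = 1.110 kg/m³; h = 14700 in = 373.4 m; g = 9.810 m/s².
P = 4066 Pa  (the unit combination reduces to kg/(m·s²) = Pa)

4070 Pa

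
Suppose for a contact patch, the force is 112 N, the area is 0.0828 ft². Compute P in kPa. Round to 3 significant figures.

14.6 kPa

Directly: P = F/A.
F = 112 N; A = 0.0828 ft² = 0.007692 m².
P = 14560 Pa
14560 Pa × (1 kPa / 1000 Pa) = 14.56 kPa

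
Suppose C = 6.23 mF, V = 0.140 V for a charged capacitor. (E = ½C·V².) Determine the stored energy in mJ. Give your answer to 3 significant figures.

Directly: E = ½CV².
C = 6.23 mF = 0.006230 F; V = 0.140 V.
E = 6.105×10^-5 J
6.105×10^-5 J × (1 mJ / 0.001000 J) = 0.06105 mJ

0.0611 mJ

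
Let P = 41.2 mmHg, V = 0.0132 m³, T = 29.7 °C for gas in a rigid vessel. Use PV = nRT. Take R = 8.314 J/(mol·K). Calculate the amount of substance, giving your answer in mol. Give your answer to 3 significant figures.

Solving PV = nRT for n: n = PV/(RT).
P = 41.2 mmHg = 5493 Pa; V = 0.0132 m³; T = 29.7 °C = 302.8 K; R = 8.314 J/(mol·K).
n = 0.02880 mol

0.0288 mol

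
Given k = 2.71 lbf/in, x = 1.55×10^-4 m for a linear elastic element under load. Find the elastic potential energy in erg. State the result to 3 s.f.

U is given directly by: U = ½kx².
k = 2.71 lbf/in = 474.6 N/m; x = 1.55×10^-4 m.
U = 5.701×10^-6 J
5.701×10^-6 J × (1 erg / 1.000×10^-7 J) = 57.01 erg

57.0 erg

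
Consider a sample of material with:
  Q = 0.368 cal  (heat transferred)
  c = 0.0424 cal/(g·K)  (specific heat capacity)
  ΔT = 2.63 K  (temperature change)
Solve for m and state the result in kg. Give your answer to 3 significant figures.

0.00330 kg

Rearranging: m = Q/(c·ΔT).
Q = 0.368 cal = 1.540 J; c = 0.0424 cal/(g·K) = 177.4 J/(kg·K); ΔT = 2.63 K.
m = 0.003300 kg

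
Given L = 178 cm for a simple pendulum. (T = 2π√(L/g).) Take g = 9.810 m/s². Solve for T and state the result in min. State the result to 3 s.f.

0.0446 min

Directly: T = 2π√(L/g).
L = 178 cm = 1.780 m; g = 9.810 m/s².
T = 2.676 s
2.676 s × (1 min / 60.00 s) = 0.04461 min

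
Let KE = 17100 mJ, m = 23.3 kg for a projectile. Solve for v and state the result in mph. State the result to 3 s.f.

Rearranging: v = √(2·KE/m).
KE = 17100 mJ = 17.10 J; m = 23.3 kg.
v = 1.212 m/s
1.212 m/s × (1 mph / 0.4470 m/s) = 2.710 mph

2.71 mph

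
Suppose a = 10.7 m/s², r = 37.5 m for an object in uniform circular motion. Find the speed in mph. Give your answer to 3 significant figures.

Rearranging: v = √(a·r).
a = 10.7 m/s²; r = 37.5 m.
v = 20.03 m/s
20.03 m/s × (1 mph / 0.4470 m/s) = 44.81 mph

44.8 mph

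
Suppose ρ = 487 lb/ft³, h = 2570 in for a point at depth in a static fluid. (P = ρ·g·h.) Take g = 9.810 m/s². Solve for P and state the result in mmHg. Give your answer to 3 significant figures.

37500 mmHg

P is given directly by: P = ρgh.
ρ = 487 lb/ft³ = 7801 kg/m³; h = 2570 in = 65.28 m; g = 9.810 m/s².
P = 4.996×10^6 Pa
4.996×10^6 Pa × (1 mmHg / 133.3 Pa) = 37470 mmHg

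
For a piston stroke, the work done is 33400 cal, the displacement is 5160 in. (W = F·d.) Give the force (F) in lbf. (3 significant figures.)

Rearranging W = F·d for F: F = W/d.
W = 33400 cal = 1.397×10^5 J; d = 5160 in = 131.1 m.
F = 1066 N  (the unit combination reduces to kg·m/s² = N)
1066 N × (1 lbf / 4.448 N) = 239.7 lbf

240 lbf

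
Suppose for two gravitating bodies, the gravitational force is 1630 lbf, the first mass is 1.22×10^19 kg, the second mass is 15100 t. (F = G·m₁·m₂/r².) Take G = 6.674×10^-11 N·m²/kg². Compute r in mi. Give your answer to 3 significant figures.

Rearranging: r = √(G·m₁m₂/F).
F = 1630 lbf = 7251 N; m₁ = 1.22×10^19 kg; m₂ = 15100 t = 1.510×10^7 kg; G = 6.674×10^-11 N·m²/kg².
r = 1.302×10^6 m
1.302×10^6 m × (1 mi / 1609 m) = 809.1 mi

809 mi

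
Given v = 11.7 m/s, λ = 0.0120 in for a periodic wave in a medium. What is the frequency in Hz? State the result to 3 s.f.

Solving v = f·λ for f: f = v/λ.
v = 11.7 m/s; λ = 0.0120 in = 3.048×10^-4 m.
f = 38386 Hz

38400 Hz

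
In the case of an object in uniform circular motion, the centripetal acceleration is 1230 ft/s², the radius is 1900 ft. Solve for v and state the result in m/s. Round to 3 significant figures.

466 m/s

Rearranging: v = √(a·r).
a = 1230 ft/s² = 374.9 m/s²; r = 1900 ft = 579.1 m.
v = 466.0 m/s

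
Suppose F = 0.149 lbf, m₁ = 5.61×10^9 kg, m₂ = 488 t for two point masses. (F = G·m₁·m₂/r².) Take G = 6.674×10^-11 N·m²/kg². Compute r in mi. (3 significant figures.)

From Newton's law of gravitation: r = √(G·m₁m₂/F).
F = 0.149 lbf = 0.6628 N; m₁ = 5.61×10^9 kg; m₂ = 488 t = 4.880×10^5 kg; G = 6.674×10^-11 N·m²/kg².
r = 525.0 m
525.0 m × (1 mi / 1609 m) = 0.3262 mi

0.326 mi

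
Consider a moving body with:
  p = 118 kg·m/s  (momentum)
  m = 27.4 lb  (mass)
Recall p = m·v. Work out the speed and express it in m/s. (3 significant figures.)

9.49 m/s

Solving p = m·v for v: v = p/m.
p = 118 kg·m/s; m = 27.4 lb = 12.43 kg.
v = 9.494 m/s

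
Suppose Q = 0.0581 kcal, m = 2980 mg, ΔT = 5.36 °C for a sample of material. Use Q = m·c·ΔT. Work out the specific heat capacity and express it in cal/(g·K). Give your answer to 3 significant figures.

Solving Q = m·c·ΔT for c: c = Q/(m·ΔT).
Q = 0.0581 kcal = 243.1 J; m = 2980 mg = 0.002980 kg; ΔT = 5.36 °C = 5.360 K.
c = 15219 J/(kg·K)
15219 J/(kg·K) × (1 cal/(g·K) / 4184 J/(kg·K)) = 3.637 cal/(g·K)

3.64 cal/(g·K)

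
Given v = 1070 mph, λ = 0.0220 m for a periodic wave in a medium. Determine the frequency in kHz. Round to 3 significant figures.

Solving v = f·λ for f: f = v/λ.
v = 1070 mph = 478.3 m/s; λ = 0.0220 m.
f = 21742 Hz
21742 Hz × (1 kHz / 1000 Hz) = 21.74 kHz

21.7 kHz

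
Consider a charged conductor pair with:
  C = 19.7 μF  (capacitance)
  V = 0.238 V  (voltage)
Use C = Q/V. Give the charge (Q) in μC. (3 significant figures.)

Rearranging C = Q/V for Q: Q = CV.
C = 19.7 μF = 1.970×10^-5 F; V = 0.238 V.
Q = 4.689×10^-6 C
4.689×10^-6 C × (1 μC / 1.000×10^-6 C) = 4.689 μC

4.69 μC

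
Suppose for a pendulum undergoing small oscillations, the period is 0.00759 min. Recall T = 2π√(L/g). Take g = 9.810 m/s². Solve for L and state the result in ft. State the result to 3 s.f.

0.169 ft

Rearranging: L = g·(T/2π)².
T = 0.00759 min = 0.4554 s; g = 9.810 m/s².
L = 0.05153 m
0.05153 m × (1 ft / 0.3048 m) = 0.1691 ft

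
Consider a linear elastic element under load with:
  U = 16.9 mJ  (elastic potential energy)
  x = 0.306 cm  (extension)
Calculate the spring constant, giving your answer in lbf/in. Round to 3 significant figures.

Rearranging: k = 2U/x².
U = 16.9 mJ = 0.01690 J; x = 0.306 cm = 0.003060 m.
k = 3610 N/m
3610 N/m × (1 lbf/in / 175.1 N/m) = 20.61 lbf/in

20.6 lbf/in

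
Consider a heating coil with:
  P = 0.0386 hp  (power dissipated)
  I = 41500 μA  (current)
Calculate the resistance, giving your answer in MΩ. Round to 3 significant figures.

0.0167 MΩ

Rearranging P = I²R for R: R = P/I².
P = 0.0386 hp = 28.78 W; I = 41500 μA = 0.04150 A.
R = 16713 Ω
16713 Ω × (1 MΩ / 1.000×10^6 Ω) = 0.01671 MΩ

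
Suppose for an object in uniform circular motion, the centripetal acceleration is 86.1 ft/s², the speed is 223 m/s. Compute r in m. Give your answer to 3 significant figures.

1890 m

Solving a = v²/r for r: r = v²/a.
a = 86.1 ft/s² = 26.24 m/s²; v = 223 m/s.
r = 1895 m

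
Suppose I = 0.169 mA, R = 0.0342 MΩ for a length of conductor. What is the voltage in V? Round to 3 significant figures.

5.78 V

From Ohm's law: V = IR.
I = 0.169 mA = 1.690×10^-4 A; R = 0.0342 MΩ = 34200 Ω.
V = 5.780 V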